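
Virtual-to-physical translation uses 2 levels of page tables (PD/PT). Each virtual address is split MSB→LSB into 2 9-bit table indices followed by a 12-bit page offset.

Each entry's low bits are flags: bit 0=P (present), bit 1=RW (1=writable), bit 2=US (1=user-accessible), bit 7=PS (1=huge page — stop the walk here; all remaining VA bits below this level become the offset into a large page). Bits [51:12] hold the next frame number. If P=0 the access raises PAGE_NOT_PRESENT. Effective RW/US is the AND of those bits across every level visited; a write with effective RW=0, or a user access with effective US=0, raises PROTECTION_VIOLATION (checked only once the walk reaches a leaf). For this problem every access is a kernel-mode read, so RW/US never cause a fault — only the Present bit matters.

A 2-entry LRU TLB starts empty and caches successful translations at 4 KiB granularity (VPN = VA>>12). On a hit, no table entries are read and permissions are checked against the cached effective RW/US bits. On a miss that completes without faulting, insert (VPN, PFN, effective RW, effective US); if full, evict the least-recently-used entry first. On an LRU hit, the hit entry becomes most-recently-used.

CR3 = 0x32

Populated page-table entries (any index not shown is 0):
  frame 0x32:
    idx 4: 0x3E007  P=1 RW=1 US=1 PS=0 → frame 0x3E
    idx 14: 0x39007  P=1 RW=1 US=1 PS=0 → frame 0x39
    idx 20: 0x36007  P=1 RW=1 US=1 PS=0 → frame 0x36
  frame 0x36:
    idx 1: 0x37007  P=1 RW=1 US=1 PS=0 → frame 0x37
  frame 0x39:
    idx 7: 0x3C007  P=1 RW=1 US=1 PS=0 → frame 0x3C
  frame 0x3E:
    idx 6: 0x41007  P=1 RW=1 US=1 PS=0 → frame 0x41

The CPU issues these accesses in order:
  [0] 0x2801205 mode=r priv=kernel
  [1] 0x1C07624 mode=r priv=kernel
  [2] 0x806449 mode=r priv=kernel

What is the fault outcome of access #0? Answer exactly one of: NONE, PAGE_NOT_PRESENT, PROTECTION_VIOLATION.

Trace:
#0 VA=0x2801205 (r,kernel):
  L0: frame=0x32 idx=20 entry=0x36007 [P=1 RW=1 US=1 PS=0]
  L1: frame=0x36 idx=1 entry=0x37007 [P=1 RW=1 US=1 PS=0]
  → PA=0x37205  (2 entries read)
#1 VA=0x1C07624 (r,kernel):
  L0: frame=0x32 idx=14 entry=0x39007 [P=1 RW=1 US=1 PS=0]
  L1: frame=0x39 idx=7 entry=0x3C007 [P=1 RW=1 US=1 PS=0]
  → PA=0x3C624  (2 entries read)
#2 VA=0x806449 (r,kernel):
  L0: frame=0x32 idx=4 entry=0x3E007 [P=1 RW=1 US=1 PS=0]
  L1: frame=0x3E idx=6 entry=0x41007 [P=1 RW=1 US=1 PS=0]
  → PA=0x41449  (2 entries read)

Access #0 fault: NONE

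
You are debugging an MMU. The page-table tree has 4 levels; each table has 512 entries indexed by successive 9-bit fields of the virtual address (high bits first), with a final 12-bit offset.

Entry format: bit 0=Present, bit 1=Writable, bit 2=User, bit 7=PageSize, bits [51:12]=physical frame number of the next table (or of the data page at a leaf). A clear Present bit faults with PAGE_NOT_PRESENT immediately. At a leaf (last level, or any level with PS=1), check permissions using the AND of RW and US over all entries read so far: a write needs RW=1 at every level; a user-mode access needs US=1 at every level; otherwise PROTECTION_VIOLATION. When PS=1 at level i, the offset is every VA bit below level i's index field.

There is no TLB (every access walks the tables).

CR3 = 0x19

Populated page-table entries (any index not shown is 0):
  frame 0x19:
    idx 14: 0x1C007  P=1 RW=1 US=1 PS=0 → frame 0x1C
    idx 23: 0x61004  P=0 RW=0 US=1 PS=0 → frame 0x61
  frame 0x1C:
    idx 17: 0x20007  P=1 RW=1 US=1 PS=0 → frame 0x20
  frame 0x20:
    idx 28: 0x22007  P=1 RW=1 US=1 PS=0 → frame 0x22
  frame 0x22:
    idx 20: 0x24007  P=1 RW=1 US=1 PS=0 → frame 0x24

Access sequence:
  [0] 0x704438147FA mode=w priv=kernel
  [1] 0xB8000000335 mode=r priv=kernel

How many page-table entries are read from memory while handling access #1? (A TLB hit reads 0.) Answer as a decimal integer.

Per-access translation:
#0 VA=0x704438147FA (w,kernel):
  L0 @0x19[14] → 0x1C007  P=1,RW=1,US=1,PS=0
  L1 @0x1C[17] → 0x20007  P=1,RW=1,US=1,PS=0
  L2 @0x20[28] → 0x22007  P=1,RW=1,US=1,PS=0
  L3 @0x22[20] → 0x24007  P=1,RW=1,US=1,PS=0
  ⇒ phys 0x247FA  [4 reads]
#1 VA=0xB8000000335 (r,kernel):
  L0 @0x19[23] → 0x61004  P=0,RW=0,US=1,PS=0
  ⇒ fault: PAGE_NOT_PRESENT  — 1 lookups

Entries read for #1: 1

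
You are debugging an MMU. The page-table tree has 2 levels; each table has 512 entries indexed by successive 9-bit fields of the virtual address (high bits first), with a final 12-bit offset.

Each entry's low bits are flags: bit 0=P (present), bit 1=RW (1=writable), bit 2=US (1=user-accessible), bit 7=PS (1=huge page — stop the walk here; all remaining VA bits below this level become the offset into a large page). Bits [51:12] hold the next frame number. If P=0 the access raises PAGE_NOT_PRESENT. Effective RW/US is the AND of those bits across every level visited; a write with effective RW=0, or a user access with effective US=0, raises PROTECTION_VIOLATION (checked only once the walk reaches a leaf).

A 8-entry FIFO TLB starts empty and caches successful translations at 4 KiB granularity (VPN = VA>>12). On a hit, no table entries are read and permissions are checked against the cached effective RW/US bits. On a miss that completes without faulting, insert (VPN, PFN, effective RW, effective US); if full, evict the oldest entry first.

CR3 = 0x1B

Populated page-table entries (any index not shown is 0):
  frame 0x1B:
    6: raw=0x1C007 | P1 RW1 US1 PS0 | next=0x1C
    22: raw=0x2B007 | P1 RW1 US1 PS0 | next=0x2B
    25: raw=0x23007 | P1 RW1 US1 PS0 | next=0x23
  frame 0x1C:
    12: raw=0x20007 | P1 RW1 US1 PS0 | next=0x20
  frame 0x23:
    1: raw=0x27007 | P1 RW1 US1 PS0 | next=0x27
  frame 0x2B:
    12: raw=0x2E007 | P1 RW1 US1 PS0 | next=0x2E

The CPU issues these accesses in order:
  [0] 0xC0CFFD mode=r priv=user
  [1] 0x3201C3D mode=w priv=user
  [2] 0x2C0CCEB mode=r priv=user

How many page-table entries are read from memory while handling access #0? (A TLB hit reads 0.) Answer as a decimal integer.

Trace:
#0 VA=0xC0CFFD (r,user):
  L0: frame=0x1B idx=6 entry=0x1C007 [P=1 RW=1 US=1 PS=0]
  L1: frame=0x1C idx=12 entry=0x20007 [P=1 RW=1 US=1 PS=0]
  → PA=0x20FFD  (2 entries read)
#1 VA=0x3201C3D (w,user):
  L0: frame=0x1B idx=25 entry=0x23007 [P=1 RW=1 US=1 PS=0]
  L1: frame=0x23 idx=1 entry=0x27007 [P=1 RW=1 US=1 PS=0]
  → PA=0x27C3D  (2 entries read)
#2 VA=0x2C0CCEB (r,user):
  L0: frame=0x1B idx=22 entry=0x2B007 [P=1 RW=1 US=1 PS=0]
  L1: frame=0x2B idx=12 entry=0x2E007 [P=1 RW=1 US=1 PS=0]
  → PA=0x2ECEB  (2 entries read)

Entries read for #0: 2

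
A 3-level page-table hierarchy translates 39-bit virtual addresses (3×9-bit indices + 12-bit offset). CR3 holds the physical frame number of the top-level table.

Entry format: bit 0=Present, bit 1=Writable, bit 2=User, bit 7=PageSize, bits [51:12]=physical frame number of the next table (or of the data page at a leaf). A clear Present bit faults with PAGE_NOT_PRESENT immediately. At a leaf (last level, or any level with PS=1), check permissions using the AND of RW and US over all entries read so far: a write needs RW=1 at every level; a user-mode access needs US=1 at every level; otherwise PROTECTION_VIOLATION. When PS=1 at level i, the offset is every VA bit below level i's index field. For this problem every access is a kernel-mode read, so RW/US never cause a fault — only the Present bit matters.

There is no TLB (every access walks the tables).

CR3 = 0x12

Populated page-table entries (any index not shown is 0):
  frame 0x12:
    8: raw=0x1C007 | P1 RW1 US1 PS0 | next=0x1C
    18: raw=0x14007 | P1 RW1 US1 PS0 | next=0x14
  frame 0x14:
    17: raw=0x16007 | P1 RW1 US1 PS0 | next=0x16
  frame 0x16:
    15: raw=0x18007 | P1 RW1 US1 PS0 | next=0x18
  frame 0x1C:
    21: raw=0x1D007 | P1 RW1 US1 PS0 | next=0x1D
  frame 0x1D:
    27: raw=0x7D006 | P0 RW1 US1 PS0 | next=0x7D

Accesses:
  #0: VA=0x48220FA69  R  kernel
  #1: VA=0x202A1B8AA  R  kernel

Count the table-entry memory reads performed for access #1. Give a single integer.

Walk each access:
#0 VA=0x48220FA69 (r,kernel):
  L0: frame=0x12 idx=18 entry=0x14007 [P=1 RW=1 US=1 PS=0]
  L1: frame=0x14 idx=17 entry=0x16007 [P=1 RW=1 US=1 PS=0]
  L2: frame=0x16 idx=15 entry=0x18007 [P=1 RW=1 US=1 PS=0]
  ⇒ phys 0x18A69  [3 reads]
#1 VA=0x202A1B8AA (r,kernel):
  L0: frame=0x12 idx=8 entry=0x1C007 [P=1 RW=1 US=1 PS=0]
  L1: frame=0x1C idx=21 entry=0x1D007 [P=1 RW=1 US=1 PS=0]
  L2: frame=0x1D idx=27 entry=0x7D006 [P=0 RW=1 US=1 PS=0]
  → PAGE_NOT_PRESENT  (3 entries read)

Entries read for #1: 3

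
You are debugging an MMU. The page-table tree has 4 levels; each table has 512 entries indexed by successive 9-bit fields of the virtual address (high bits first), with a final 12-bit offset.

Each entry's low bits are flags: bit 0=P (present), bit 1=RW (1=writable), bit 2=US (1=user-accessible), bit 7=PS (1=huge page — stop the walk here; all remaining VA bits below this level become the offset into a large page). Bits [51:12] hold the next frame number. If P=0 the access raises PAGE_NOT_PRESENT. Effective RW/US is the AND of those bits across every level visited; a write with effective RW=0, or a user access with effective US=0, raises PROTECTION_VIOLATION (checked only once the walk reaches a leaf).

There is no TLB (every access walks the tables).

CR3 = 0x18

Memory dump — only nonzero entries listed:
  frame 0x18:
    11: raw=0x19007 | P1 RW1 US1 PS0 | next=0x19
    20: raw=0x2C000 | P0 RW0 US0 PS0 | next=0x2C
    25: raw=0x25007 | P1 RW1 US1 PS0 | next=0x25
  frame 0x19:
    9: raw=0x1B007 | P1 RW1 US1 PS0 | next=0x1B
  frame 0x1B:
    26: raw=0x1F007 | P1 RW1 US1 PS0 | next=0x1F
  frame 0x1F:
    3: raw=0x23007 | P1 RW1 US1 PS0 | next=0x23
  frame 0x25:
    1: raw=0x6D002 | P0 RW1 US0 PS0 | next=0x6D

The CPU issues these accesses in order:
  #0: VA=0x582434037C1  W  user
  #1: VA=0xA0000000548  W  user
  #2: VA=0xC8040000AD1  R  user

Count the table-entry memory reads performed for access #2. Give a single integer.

Walk each access:
#0 VA=0x582434037C1 (w,user):
  lvl0: tbl 0x18, slot 11 ⇒ 0x19007 (P1/RW1/US1/PS0)
  lvl1: tbl 0x19, slot 9 ⇒ 0x1B007 (P1/RW1/US1/PS0)
  lvl2: tbl 0x1B, slot 26 ⇒ 0x1F007 (P1/RW1/US1/PS0)
  lvl3: tbl 0x1F, slot 3 ⇒ 0x23007 (P1/RW1/US1/PS0)
  ✓ 0x237C1  — 4 lookups
#1 VA=0xA0000000548 (w,user):
  lvl0: tbl 0x18, slot 20 ⇒ 0x2C000 (P0/RW0/US0/PS0)
  ✗ PAGE_NOT_PRESENT  [1 reads]
#2 VA=0xC8040000AD1 (r,user):
  lvl0: tbl 0x18, slot 25 ⇒ 0x25007 (P1/RW1/US1/PS0)
  lvl1: tbl 0x25, slot 1 ⇒ 0x6D002 (P0/RW1/US0/PS0)
  ✗ PAGE_NOT_PRESENT  [2 reads]

Entries read for #2: 2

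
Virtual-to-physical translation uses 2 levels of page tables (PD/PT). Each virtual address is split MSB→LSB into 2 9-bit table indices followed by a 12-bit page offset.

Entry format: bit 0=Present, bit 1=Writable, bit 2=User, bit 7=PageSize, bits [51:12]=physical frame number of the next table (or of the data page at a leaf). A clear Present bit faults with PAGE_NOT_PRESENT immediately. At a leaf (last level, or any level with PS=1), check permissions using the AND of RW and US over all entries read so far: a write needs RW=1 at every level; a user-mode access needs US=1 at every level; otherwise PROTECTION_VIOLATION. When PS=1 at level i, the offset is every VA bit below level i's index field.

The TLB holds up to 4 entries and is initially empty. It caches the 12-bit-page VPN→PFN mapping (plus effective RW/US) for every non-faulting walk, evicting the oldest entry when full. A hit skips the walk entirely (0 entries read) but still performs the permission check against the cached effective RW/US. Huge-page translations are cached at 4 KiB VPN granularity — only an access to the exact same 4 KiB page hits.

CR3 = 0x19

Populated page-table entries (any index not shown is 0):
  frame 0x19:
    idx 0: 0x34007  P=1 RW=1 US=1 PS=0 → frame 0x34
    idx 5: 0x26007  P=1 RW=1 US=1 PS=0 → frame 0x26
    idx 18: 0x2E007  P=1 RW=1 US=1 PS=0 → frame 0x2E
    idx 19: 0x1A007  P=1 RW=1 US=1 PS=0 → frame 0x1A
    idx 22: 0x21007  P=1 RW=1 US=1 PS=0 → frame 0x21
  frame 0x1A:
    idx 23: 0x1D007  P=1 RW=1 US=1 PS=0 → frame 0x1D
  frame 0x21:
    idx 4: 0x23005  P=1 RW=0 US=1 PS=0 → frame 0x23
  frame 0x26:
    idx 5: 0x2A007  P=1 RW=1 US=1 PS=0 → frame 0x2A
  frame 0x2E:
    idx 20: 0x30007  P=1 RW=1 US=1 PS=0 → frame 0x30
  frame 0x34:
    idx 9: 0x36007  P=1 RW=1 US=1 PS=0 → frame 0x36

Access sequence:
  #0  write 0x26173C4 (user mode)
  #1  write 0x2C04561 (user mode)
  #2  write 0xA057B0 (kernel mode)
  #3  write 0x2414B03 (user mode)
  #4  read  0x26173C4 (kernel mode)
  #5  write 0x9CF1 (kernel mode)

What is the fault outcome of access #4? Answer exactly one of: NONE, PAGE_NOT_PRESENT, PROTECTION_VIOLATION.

Per-access translation:
#0 VA=0x26173C4 (w,user):
  lvl0: tbl 0x19, slot 19 ⇒ 0x1A007 (P1/RW1/US1/PS0)
  lvl1: tbl 0x1A, slot 23 ⇒ 0x1D007 (P1/RW1/US1/PS0)
  ⇒ phys 0x1D3C4  [2 reads]
#1 VA=0x2C04561 (w,user):
  lvl0: tbl 0x19, slot 22 ⇒ 0x21007 (P1/RW1/US1/PS0)
  lvl1: tbl 0x21, slot 4 ⇒ 0x23005 (P1/RW0/US1/PS0)
  → PROTECTION_VIOLATION  (2 entries read)
#2 VA=0xA057B0 (w,kernel):
  lvl0: tbl 0x19, slot 5 ⇒ 0x26007 (P1/RW1/US1/PS0)
  lvl1: tbl 0x26, slot 5 ⇒ 0x2A007 (P1/RW1/US1/PS0)
  ⇒ phys 0x2A7B0  [2 reads]
#3 VA=0x2414B03 (w,user):
  lvl0: tbl 0x19, slot 18 ⇒ 0x2E007 (P1/RW1/US1/PS0)
  lvl1: tbl 0x2E, slot 20 ⇒ 0x30007 (P1/RW1/US1/PS0)
  ⇒ phys 0x30B03  [2 reads]
#4 VA=0x26173C4 (r,kernel):
  TLB hit vpn=0x2617 → PA=0x1D3C4
#5 VA=0x9CF1 (w,kernel):
  lvl0: tbl 0x19, slot 0 ⇒ 0x34007 (P1/RW1/US1/PS0)
  lvl1: tbl 0x34, slot 9 ⇒ 0x36007 (P1/RW1/US1/PS0)
  ⇒ phys 0x36CF1  [2 reads]

Access #4 fault: NONE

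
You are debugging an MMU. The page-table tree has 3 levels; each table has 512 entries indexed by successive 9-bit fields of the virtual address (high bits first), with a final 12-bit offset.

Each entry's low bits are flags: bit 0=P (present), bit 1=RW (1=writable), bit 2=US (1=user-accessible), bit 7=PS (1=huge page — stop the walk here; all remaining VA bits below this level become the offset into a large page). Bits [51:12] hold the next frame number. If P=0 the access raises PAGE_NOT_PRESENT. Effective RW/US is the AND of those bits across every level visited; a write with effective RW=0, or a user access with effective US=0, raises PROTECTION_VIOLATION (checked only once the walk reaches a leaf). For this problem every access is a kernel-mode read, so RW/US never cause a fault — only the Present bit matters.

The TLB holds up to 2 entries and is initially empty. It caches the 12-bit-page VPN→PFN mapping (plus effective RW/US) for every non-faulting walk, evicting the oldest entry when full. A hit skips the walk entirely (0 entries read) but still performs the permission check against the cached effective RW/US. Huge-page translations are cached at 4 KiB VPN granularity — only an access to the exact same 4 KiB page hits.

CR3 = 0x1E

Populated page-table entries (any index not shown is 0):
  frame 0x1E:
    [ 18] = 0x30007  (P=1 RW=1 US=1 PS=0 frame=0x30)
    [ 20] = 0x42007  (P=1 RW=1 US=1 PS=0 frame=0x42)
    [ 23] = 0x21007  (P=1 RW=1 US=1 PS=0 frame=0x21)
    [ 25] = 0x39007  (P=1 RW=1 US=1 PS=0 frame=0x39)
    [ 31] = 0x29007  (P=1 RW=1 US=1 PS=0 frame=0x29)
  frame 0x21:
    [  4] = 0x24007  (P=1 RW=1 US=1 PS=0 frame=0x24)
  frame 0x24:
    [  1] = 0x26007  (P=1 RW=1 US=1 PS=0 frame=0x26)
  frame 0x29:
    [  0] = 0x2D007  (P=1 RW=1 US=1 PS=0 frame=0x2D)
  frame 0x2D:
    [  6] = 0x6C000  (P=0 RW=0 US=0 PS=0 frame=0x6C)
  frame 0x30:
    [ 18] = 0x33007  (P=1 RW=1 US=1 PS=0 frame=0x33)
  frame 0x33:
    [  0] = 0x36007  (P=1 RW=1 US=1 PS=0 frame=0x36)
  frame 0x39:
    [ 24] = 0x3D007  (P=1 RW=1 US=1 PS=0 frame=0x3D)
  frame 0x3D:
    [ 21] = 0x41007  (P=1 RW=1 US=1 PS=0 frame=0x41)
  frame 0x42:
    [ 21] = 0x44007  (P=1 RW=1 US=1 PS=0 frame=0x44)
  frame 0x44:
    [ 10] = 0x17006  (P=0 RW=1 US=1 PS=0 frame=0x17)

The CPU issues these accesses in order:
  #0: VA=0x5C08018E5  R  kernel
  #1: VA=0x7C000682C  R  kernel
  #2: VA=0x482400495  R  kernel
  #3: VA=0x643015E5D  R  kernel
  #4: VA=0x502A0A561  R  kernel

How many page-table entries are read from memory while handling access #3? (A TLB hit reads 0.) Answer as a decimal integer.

Trace:
#0 VA=0x5C08018E5 (r,kernel):
  lvl0: tbl 0x1E, slot 23 ⇒ 0x21007 (P1/RW1/US1/PS0)
  lvl1: tbl 0x21, slot 4 ⇒ 0x24007 (P1/RW1/US1/PS0)
  lvl2: tbl 0x24, slot 1 ⇒ 0x26007 (P1/RW1/US1/PS0)
  ✓ 0x268E5  — 3 lookups
#1 VA=0x7C000682C (r,kernel):
  lvl0: tbl 0x1E, slot 31 ⇒ 0x29007 (P1/RW1/US1/PS0)
  lvl1: tbl 0x29, slot 0 ⇒ 0x2D007 (P1/RW1/US1/PS0)
  lvl2: tbl 0x2D, slot 6 ⇒ 0x6C000 (P0/RW0/US0/PS0)
  ⇒ fault: PAGE_NOT_PRESENT  — 3 lookups
#2 VA=0x482400495 (r,kernel):
  lvl0: tbl 0x1E, slot 18 ⇒ 0x30007 (P1/RW1/US1/PS0)
  lvl1: tbl 0x30, slot 18 ⇒ 0x33007 (P1/RW1/US1/PS0)
  lvl2: tbl 0x33, slot 0 ⇒ 0x36007 (P1/RW1/US1/PS0)
  ✓ 0x36495  — 3 lookups
#3 VA=0x643015E5D (r,kernel):
  lvl0: tbl 0x1E, slot 25 ⇒ 0x39007 (P1/RW1/US1/PS0)
  lvl1: tbl 0x39, slot 24 ⇒ 0x3D007 (P1/RW1/US1/PS0)
  lvl2: tbl 0x3D, slot 21 ⇒ 0x41007 (P1/RW1/US1/PS0)
  ✓ 0x41E5D  — 3 lookups
#4 VA=0x502A0A561 (r,kernel):
  lvl0: tbl 0x1E, slot 20 ⇒ 0x42007 (P1/RW1/US1/PS0)
  lvl1: tbl 0x42, slot 21 ⇒ 0x44007 (P1/RW1/US1/PS0)
  lvl2: tbl 0x44, slot 10 ⇒ 0x17006 (P0/RW1/US1/PS0)
  ⇒ fault: PAGE_NOT_PRESENT  — 3 lookups

Entries read for #3: 3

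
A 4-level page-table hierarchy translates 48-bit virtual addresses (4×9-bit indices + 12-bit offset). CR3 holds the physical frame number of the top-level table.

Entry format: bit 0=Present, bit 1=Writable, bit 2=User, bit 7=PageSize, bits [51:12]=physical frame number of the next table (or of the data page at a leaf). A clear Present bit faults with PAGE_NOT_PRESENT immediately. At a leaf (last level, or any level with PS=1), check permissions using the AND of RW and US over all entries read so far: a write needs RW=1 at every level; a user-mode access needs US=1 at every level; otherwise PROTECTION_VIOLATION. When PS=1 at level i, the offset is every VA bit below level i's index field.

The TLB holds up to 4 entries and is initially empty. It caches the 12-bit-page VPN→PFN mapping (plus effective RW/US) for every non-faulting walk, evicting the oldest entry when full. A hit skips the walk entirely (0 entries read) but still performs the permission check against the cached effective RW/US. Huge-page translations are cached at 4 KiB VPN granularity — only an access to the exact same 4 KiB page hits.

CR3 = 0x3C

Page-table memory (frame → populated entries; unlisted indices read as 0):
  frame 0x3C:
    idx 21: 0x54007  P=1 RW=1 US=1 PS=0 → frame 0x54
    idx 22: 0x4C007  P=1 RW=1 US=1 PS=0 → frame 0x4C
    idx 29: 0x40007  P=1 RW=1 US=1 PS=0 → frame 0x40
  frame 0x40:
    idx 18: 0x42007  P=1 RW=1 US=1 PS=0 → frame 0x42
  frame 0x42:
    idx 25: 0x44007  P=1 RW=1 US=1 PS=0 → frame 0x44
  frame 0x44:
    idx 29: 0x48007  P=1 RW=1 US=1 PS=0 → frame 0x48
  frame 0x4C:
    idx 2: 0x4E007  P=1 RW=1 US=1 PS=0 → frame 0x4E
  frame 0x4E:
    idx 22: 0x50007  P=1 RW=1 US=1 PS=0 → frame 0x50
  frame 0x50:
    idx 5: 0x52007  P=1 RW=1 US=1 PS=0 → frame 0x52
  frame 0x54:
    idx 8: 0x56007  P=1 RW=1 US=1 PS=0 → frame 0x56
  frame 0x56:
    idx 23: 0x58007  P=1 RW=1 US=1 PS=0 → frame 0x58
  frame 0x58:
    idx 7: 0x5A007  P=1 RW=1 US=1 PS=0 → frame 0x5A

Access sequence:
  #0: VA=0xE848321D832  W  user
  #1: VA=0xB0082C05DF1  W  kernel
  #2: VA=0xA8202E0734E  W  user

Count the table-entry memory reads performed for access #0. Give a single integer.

Per-access translation:
#0 VA=0xE848321D832 (w,user):
  lvl0: tbl 0x3C, slot 29 ⇒ 0x40007 (P1/RW1/US1/PS0)
  lvl1: tbl 0x40, slot 18 ⇒ 0x42007 (P1/RW1/US1/PS0)
  lvl2: tbl 0x42, slot 25 ⇒ 0x44007 (P1/RW1/US1/PS0)
  lvl3: tbl 0x44, slot 29 ⇒ 0x48007 (P1/RW1/US1/PS0)
  → PA=0x48832  (4 entries read)
#1 VA=0xB0082C05DF1 (w,kernel):
  lvl0: tbl 0x3C, slot 22 ⇒ 0x4C007 (P1/RW1/US1/PS0)
  lvl1: tbl 0x4C, slot 2 ⇒ 0x4E007 (P1/RW1/US1/PS0)
  lvl2: tbl 0x4E, slot 22 ⇒ 0x50007 (P1/RW1/US1/PS0)
  lvl3: tbl 0x50, slot 5 ⇒ 0x52007 (P1/RW1/US1/PS0)
  → PA=0x52DF1  (4 entries read)
#2 VA=0xA8202E0734E (w,user):
  lvl0: tbl 0x3C, slot 21 ⇒ 0x54007 (P1/RW1/US1/PS0)
  lvl1: tbl 0x54, slot 8 ⇒ 0x56007 (P1/RW1/US1/PS0)
  lvl2: tbl 0x56, slot 23 ⇒ 0x58007 (P1/RW1/US1/PS0)
  lvl3: tbl 0x58, slot 7 ⇒ 0x5A007 (P1/RW1/US1/PS0)
  → PA=0x5A34E  (4 entries read)

Entries read for #0: 4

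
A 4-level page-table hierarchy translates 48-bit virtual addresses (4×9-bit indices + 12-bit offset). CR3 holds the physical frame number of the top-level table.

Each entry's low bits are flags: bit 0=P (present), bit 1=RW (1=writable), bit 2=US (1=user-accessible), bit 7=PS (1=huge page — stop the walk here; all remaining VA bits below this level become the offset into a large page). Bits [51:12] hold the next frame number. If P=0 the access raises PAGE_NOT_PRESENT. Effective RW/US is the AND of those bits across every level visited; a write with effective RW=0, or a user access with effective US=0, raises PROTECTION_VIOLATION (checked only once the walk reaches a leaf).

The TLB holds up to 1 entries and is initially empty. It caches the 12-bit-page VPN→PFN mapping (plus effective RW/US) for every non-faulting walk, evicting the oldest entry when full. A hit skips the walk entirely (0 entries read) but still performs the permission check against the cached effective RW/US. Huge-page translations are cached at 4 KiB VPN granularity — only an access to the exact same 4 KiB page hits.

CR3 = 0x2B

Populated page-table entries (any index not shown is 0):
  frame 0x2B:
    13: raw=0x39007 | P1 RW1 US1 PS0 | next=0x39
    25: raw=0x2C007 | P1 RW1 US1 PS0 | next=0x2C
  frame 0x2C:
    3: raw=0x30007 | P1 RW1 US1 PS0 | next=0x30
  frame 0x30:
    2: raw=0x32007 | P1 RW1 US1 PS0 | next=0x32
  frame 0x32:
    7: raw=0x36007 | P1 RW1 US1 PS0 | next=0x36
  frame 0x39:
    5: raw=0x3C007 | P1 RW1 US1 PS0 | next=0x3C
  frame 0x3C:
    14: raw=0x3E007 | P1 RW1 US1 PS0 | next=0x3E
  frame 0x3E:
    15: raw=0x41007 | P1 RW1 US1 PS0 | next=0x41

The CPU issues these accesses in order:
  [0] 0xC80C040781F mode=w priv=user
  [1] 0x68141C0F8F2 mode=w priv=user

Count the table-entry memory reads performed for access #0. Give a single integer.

Trace:
#0 VA=0xC80C040781F (w,user):
  L0 @0x2B[25] → 0x2C007  P=1,RW=1,US=1,PS=0
  L1 @0x2C[3] → 0x30007  P=1,RW=1,US=1,PS=0
  L2 @0x30[2] → 0x32007  P=1,RW=1,US=1,PS=0
  L3 @0x32[7] → 0x36007  P=1,RW=1,US=1,PS=0
  → PA=0x3681F  (4 entries read)
#1 VA=0x68141C0F8F2 (w,user):
  L0 @0x2B[13] → 0x39007  P=1,RW=1,US=1,PS=0
  L1 @0x39[5] → 0x3C007  P=1,RW=1,US=1,PS=0
  L2 @0x3C[14] → 0x3E007  P=1,RW=1,US=1,PS=0
  L3 @0x3E[15] → 0x41007  P=1,RW=1,US=1,PS=0
  → PA=0x418F2  (4 entries read)

Entries read for #0: 4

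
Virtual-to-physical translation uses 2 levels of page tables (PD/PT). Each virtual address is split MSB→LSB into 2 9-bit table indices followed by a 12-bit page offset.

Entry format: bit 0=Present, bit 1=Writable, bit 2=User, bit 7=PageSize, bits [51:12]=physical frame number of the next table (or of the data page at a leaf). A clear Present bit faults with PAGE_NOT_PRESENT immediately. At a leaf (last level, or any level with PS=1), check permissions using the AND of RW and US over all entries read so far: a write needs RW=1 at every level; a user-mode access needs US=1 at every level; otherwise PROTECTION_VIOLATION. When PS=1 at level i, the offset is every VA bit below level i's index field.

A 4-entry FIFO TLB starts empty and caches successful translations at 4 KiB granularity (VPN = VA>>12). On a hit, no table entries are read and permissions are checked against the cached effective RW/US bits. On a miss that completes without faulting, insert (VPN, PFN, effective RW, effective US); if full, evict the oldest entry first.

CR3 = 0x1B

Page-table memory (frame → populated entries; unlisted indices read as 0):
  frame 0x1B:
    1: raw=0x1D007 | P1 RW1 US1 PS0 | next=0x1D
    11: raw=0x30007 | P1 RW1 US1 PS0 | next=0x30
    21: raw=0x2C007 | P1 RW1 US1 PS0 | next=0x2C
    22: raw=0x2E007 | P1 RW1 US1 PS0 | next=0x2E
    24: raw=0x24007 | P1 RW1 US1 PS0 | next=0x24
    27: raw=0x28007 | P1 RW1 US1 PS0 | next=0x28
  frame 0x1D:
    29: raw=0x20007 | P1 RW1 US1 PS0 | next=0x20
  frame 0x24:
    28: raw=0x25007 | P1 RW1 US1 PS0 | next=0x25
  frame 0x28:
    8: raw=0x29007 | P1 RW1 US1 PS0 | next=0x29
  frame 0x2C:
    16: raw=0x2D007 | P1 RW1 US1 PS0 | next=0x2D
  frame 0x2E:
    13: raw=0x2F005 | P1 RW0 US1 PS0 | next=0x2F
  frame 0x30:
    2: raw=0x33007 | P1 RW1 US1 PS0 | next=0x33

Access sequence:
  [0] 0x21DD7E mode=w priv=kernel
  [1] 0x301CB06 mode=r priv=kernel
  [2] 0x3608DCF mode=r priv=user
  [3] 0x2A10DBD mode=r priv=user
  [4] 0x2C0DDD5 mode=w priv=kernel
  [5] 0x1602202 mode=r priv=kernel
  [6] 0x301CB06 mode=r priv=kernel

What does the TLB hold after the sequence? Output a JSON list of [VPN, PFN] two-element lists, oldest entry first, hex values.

Trace:
#0 VA=0x21DD7E (w,kernel):
  lvl0: tbl 0x1B, slot 1 ⇒ 0x1D007 (P1/RW1/US1/PS0)
  lvl1: tbl 0x1D, slot 29 ⇒ 0x20007 (P1/RW1/US1/PS0)
  ✓ 0x20D7E  — 2 lookups
#1 VA=0x301CB06 (r,kernel):
  lvl0: tbl 0x1B, slot 24 ⇒ 0x24007 (P1/RW1/US1/PS0)
  lvl1: tbl 0x24, slot 28 ⇒ 0x25007 (P1/RW1/US1/PS0)
  ✓ 0x25B06  — 2 lookups
#2 VA=0x3608DCF (r,user):
  lvl0: tbl 0x1B, slot 27 ⇒ 0x28007 (P1/RW1/US1/PS0)
  lvl1: tbl 0x28, slot 8 ⇒ 0x29007 (P1/RW1/US1/PS0)
  ✓ 0x29DCF  — 2 lookups
#3 VA=0x2A10DBD (r,user):
  lvl0: tbl 0x1B, slot 21 ⇒ 0x2C007 (P1/RW1/US1/PS0)
  lvl1: tbl 0x2C, slot 16 ⇒ 0x2D007 (P1/RW1/US1/PS0)
  ✓ 0x2DDBD  — 2 lookups
#4 VA=0x2C0DDD5 (w,kernel):
  lvl0: tbl 0x1B, slot 22 ⇒ 0x2E007 (P1/RW1/US1/PS0)
  lvl1: tbl 0x2E, slot 13 ⇒ 0x2F005 (P1/RW0/US1/PS0)
  ✗ PROTECTION_VIOLATION  [2 reads]
#5 VA=0x1602202 (r,kernel):
  lvl0: tbl 0x1B, slot 11 ⇒ 0x30007 (P1/RW1/US1/PS0)
  lvl1: tbl 0x30, slot 2 ⇒ 0x33007 (P1/RW1/US1/PS0)
  ✓ 0x33202  — 2 lookups
#6 VA=0x301CB06 (r,kernel):
  TLB hit vpn=0x301C → PA=0x25B06

TLB: [["0x301C", "0x25"], ["0x3608", "0x29"], ["0x2A10", "0x2D"], ["0x1602", "0x33"]]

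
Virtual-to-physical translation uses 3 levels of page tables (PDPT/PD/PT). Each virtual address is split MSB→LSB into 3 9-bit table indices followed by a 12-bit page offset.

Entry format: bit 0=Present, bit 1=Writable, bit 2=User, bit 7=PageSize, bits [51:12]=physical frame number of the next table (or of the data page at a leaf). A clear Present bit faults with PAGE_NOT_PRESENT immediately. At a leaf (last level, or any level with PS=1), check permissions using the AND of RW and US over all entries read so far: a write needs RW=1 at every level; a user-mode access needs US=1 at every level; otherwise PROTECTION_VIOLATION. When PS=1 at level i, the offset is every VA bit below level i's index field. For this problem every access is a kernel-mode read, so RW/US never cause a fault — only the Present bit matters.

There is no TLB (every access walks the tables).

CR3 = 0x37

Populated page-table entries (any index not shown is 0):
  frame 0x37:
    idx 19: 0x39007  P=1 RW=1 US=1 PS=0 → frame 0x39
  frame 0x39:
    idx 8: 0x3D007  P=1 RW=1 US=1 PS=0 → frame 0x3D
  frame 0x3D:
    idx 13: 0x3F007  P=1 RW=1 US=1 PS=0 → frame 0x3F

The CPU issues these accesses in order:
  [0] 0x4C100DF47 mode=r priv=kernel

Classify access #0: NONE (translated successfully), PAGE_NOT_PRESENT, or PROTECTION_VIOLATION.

Walk each access:
#0 VA=0x4C100DF47 (r,kernel):
  lvl0: tbl 0x37, slot 19 ⇒ 0x39007 (P1/RW1/US1/PS0)
  lvl1: tbl 0x39, slot 8 ⇒ 0x3D007 (P1/RW1/US1/PS0)
  lvl2: tbl 0x3D, slot 13 ⇒ 0x3F007 (P1/RW1/US1/PS0)
  ✓ 0x3FF47  — 3 lookups

Access #0 fault: NONE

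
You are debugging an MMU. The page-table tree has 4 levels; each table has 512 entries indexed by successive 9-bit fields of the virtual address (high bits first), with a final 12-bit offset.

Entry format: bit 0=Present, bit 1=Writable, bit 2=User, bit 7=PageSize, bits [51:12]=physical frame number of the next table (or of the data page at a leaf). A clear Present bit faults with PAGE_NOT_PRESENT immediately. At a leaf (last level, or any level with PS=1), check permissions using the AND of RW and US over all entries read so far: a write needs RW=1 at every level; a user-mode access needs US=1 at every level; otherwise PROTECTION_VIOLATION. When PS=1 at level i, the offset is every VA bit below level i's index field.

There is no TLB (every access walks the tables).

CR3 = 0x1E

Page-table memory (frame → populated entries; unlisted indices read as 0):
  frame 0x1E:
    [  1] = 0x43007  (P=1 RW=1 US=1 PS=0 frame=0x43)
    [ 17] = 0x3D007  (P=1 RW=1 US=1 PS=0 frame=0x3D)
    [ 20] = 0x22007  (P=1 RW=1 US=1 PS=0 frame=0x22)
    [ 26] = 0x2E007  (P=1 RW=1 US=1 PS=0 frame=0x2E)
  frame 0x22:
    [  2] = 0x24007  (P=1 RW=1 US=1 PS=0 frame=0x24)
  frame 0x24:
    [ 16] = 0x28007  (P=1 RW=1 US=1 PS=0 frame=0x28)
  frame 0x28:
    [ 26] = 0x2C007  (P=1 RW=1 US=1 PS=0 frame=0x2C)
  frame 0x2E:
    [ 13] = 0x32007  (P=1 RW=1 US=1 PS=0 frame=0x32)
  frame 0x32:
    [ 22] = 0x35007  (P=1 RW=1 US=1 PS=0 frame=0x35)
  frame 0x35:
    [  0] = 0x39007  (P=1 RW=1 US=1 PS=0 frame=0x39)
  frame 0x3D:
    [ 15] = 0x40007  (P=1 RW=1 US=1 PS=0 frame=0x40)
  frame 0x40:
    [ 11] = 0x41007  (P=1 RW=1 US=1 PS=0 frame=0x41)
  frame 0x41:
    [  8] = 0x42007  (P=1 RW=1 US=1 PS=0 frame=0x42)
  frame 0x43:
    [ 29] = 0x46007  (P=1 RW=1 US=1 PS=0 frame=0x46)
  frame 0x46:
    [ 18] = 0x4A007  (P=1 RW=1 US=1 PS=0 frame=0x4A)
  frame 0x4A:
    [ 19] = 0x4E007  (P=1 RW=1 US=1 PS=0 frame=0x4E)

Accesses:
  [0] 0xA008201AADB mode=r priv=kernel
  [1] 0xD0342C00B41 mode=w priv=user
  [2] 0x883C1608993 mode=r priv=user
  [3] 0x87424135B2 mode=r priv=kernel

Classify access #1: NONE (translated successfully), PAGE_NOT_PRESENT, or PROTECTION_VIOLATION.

Per-access translation:
#0 VA=0xA008201AADB (r,kernel):
  L0 @0x1E[20] → 0x22007  P=1,RW=1,US=1,PS=0
  L1 @0x22[2] → 0x24007  P=1,RW=1,US=1,PS=0
  L2 @0x24[16] → 0x28007  P=1,RW=1,US=1,PS=0
  L3 @0x28[26] → 0x2C007  P=1,RW=1,US=1,PS=0
  ⇒ phys 0x2CADB  [4 reads]
#1 VA=0xD0342C00B41 (w,user):
  L0 @0x1E[26] → 0x2E007  P=1,RW=1,US=1,PS=0
  L1 @0x2E[13] → 0x32007  P=1,RW=1,US=1,PS=0
  L2 @0x32[22] → 0x35007  P=1,RW=1,US=1,PS=0
  L3 @0x35[0] → 0x39007  P=1,RW=1,US=1,PS=0
  ⇒ phys 0x39B41  [4 reads]
#2 VA=0x883C1608993 (r,user):
  L0 @0x1E[17] → 0x3D007  P=1,RW=1,US=1,PS=0
  L1 @0x3D[15] → 0x40007  P=1,RW=1,US=1,PS=0
  L2 @0x40[11] → 0x41007  P=1,RW=1,US=1,PS=0
  L3 @0x41[8] → 0x42007  P=1,RW=1,US=1,PS=0
  ⇒ phys 0x42993  [4 reads]
#3 VA=0x87424135B2 (r,kernel):
  L0 @0x1E[1] → 0x43007  P=1,RW=1,US=1,PS=0
  L1 @0x43[29] → 0x46007  P=1,RW=1,US=1,PS=0
  L2 @0x46[18] → 0x4A007  P=1,RW=1,US=1,PS=0
  L3 @0x4A[19] → 0x4E007  P=1,RW=1,US=1,PS=0
  ⇒ phys 0x4E5B2  [4 reads]

Access #1 fault: NONE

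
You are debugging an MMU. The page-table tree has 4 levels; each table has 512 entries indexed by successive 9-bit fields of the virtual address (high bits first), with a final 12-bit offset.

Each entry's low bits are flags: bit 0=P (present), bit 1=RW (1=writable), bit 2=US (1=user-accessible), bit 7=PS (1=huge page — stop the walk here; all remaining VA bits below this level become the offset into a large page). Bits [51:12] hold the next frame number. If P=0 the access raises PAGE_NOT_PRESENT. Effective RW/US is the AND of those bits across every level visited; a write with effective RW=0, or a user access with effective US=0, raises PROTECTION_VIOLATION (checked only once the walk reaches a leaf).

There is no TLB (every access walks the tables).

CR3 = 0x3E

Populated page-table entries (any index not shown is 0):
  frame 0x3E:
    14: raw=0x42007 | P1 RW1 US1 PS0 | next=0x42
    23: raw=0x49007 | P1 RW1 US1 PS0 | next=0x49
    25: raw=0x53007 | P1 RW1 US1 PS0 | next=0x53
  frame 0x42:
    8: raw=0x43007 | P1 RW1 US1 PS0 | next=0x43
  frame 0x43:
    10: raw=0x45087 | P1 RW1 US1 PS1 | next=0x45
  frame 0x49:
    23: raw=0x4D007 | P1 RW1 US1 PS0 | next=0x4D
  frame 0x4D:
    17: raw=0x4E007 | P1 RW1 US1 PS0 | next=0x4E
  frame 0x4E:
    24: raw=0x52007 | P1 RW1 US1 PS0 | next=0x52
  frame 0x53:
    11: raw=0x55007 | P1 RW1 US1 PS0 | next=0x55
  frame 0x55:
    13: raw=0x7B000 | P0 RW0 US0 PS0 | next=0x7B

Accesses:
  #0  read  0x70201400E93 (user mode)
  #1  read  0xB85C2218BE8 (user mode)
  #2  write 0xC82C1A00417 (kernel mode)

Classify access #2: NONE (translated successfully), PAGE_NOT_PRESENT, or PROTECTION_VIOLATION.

Per-access translation:
#0 VA=0x70201400E93 (r,user):
  lvl0: tbl 0x3E, slot 14 ⇒ 0x42007 (P1/RW1/US1/PS0)
  lvl1: tbl 0x42, slot 8 ⇒ 0x43007 (P1/RW1/US1/PS0)
  lvl2: tbl 0x43, slot 10 ⇒ 0x45087 (P1/RW1/US1/PS1)
  ⇒ phys 0x45E93 (huge @L2)  [3 reads]
#1 VA=0xB85C2218BE8 (r,user):
  lvl0: tbl 0x3E, slot 23 ⇒ 0x49007 (P1/RW1/US1/PS0)
  lvl1: tbl 0x49, slot 23 ⇒ 0x4D007 (P1/RW1/US1/PS0)
  lvl2: tbl 0x4D, slot 17 ⇒ 0x4E007 (P1/RW1/US1/PS0)
  lvl3: tbl 0x4E, slot 24 ⇒ 0x52007 (P1/RW1/US1/PS0)
  ⇒ phys 0x52BE8  [4 reads]
#2 VA=0xC82C1A00417 (w,kernel):
  lvl0: tbl 0x3E, slot 25 ⇒ 0x53007 (P1/RW1/US1/PS0)
  lvl1: tbl 0x53, slot 11 ⇒ 0x55007 (P1/RW1/US1/PS0)
  lvl2: tbl 0x55, slot 13 ⇒ 0x7B000 (P0/RW0/US0/PS0)
  ✗ PAGE_NOT_PRESENT  [3 reads]

Access #2 fault: PAGE_NOT_PRESENT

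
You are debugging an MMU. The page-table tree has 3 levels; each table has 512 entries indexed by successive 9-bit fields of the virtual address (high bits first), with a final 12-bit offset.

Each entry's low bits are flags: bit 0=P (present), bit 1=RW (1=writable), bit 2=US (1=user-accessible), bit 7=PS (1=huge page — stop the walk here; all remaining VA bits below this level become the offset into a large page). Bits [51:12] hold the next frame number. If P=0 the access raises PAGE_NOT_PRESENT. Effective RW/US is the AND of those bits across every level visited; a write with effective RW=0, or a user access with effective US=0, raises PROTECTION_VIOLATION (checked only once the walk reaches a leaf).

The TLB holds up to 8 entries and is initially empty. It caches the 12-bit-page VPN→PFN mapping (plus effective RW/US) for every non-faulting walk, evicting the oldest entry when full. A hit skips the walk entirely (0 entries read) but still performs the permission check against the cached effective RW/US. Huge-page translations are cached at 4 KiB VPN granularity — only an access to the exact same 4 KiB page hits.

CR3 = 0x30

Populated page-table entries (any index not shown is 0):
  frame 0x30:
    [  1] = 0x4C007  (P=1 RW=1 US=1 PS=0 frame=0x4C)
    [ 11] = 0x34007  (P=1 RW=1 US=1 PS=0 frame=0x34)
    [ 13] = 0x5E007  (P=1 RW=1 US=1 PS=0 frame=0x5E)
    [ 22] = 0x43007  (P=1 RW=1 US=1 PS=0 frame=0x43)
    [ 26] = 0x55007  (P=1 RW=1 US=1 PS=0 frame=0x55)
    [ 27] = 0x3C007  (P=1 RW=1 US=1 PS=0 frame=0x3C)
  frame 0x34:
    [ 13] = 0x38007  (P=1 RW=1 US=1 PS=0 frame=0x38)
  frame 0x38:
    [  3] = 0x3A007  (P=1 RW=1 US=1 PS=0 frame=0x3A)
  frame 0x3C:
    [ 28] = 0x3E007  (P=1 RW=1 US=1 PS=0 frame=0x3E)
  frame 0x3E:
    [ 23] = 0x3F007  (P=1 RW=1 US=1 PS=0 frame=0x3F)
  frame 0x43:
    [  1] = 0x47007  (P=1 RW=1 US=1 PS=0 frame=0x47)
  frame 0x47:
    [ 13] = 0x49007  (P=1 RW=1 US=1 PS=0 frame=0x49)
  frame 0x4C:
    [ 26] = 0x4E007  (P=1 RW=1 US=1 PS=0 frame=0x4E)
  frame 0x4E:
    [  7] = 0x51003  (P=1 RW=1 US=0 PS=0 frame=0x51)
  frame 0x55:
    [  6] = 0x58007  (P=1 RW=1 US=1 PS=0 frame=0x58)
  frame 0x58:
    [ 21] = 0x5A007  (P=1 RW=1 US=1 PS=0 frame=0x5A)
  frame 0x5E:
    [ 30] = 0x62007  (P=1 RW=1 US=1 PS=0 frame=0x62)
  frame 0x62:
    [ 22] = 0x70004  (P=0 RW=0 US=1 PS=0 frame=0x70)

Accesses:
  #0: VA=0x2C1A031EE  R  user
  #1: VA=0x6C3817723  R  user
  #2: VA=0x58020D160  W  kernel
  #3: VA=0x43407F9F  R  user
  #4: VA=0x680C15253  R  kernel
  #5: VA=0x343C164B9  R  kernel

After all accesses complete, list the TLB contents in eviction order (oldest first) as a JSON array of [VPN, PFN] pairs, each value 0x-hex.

Per-access translation:
#0 VA=0x2C1A031EE (r,user):
  L0: frame=0x30 idx=11 entry=0x34007 [P=1 RW=1 US=1 PS=0]
  L1: frame=0x34 idx=13 entry=0x38007 [P=1 RW=1 US=1 PS=0]
  L2: frame=0x38 idx=3 entry=0x3A007 [P=1 RW=1 US=1 PS=0]
  ⇒ phys 0x3A1EE  [3 reads]
#1 VA=0x6C3817723 (r,user):
  L0: frame=0x30 idx=27 entry=0x3C007 [P=1 RW=1 US=1 PS=0]
  L1: frame=0x3C idx=28 entry=0x3E007 [P=1 RW=1 US=1 PS=0]
  L2: frame=0x3E idx=23 entry=0x3F007 [P=1 RW=1 US=1 PS=0]
  ⇒ phys 0x3F723  [3 reads]
#2 VA=0x58020D160 (w,kernel):
  L0: frame=0x30 idx=22 entry=0x43007 [P=1 RW=1 US=1 PS=0]
  L1: frame=0x43 idx=1 entry=0x47007 [P=1 RW=1 US=1 PS=0]
  L2: frame=0x47 idx=13 entry=0x49007 [P=1 RW=1 US=1 PS=0]
  ⇒ phys 0x49160  [3 reads]
#3 VA=0x43407F9F (r,user):
  L0: frame=0x30 idx=1 entry=0x4C007 [P=1 RW=1 US=1 PS=0]
  L1: frame=0x4C idx=26 entry=0x4E007 [P=1 RW=1 US=1 PS=0]
  L2: frame=0x4E idx=7 entry=0x51003 [P=1 RW=1 US=0 PS=0]
  → PROTECTION_VIOLATION  (3 entries read)
#4 VA=0x680C15253 (r,kernel):
  L0: frame=0x30 idx=26 entry=0x55007 [P=1 RW=1 US=1 PS=0]
  L1: frame=0x55 idx=6 entry=0x58007 [P=1 RW=1 US=1 PS=0]
  L2: frame=0x58 idx=21 entry=0x5A007 [P=1 RW=1 US=1 PS=0]
  ⇒ phys 0x5A253  [3 reads]
#5 VA=0x343C164B9 (r,kernel):
  L0: frame=0x30 idx=13 entry=0x5E007 [P=1 RW=1 US=1 PS=0]
  L1: frame=0x5E idx=30 entry=0x62007 [P=1 RW=1 US=1 PS=0]
  L2: frame=0x62 idx=22 entry=0x70004 [P=0 RW=0 US=1 PS=0]
  → PAGE_NOT_PRESENT  (3 entries read)

TLB: [["0x2C1A03", "0x3A"], ["0x6C3817", "0x3F"], ["0x58020D", "0x49"], ["0x680C15", "0x5A"]]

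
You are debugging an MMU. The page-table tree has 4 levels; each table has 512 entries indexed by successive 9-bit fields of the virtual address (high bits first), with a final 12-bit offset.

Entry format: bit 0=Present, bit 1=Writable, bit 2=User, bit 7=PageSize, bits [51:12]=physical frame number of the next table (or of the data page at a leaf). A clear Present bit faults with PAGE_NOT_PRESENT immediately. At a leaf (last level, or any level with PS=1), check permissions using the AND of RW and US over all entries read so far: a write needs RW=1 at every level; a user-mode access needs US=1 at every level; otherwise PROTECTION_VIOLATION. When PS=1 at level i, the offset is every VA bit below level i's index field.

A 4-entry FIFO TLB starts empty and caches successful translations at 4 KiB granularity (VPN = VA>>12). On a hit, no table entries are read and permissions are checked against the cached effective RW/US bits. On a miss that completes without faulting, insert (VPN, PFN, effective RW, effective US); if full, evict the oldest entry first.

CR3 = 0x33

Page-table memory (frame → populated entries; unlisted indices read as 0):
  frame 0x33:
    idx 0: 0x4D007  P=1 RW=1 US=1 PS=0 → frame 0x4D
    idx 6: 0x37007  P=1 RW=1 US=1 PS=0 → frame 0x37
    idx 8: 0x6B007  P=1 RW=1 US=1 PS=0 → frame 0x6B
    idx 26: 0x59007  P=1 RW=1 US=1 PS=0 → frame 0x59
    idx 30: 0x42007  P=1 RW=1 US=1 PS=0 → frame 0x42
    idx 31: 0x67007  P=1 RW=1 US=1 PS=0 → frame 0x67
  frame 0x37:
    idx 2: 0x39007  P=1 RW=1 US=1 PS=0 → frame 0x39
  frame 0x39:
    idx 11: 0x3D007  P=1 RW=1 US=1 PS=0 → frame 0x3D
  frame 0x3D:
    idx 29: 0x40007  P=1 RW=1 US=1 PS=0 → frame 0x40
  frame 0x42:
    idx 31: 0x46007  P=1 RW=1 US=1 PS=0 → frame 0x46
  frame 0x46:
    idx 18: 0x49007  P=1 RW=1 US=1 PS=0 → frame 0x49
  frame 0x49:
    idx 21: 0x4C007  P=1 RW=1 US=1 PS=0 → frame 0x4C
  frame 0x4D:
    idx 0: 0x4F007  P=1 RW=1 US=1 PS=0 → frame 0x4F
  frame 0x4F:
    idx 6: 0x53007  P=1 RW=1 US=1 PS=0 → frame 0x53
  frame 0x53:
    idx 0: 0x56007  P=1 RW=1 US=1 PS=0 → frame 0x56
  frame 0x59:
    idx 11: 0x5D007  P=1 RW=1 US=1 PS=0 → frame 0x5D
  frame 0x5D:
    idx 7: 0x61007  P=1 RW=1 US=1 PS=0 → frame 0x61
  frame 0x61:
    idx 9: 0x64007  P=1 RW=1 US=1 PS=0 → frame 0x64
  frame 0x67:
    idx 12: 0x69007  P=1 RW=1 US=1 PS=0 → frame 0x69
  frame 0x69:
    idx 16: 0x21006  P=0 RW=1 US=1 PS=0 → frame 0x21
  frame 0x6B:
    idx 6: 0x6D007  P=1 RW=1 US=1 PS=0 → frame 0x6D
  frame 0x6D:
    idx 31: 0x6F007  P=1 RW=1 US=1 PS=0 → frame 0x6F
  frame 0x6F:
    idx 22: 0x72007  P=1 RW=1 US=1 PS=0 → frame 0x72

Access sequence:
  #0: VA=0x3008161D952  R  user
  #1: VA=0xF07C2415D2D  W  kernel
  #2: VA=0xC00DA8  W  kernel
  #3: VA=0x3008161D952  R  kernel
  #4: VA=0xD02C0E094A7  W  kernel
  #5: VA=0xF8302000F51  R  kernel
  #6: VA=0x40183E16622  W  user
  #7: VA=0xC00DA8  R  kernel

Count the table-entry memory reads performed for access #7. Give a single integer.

Trace:
#0 VA=0x3008161D952 (r,user):
  [0] read 0x33 idx=6: raw=0x37007 flags P=1 W=1 U=1 S=0
  [1] read 0x37 idx=2: raw=0x39007 flags P=1 W=1 U=1 S=0
  [2] read 0x39 idx=11: raw=0x3D007 flags P=1 W=1 U=1 S=0
  [3] read 0x3D idx=29: raw=0x40007 flags P=1 W=1 U=1 S=0
  ✓ 0x40952  — 4 lookups
#1 VA=0xF07C2415D2D (w,kernel):
  [0] read 0x33 idx=30: raw=0x42007 flags P=1 W=1 U=1 S=0
  [1] read 0x42 idx=31: raw=0x46007 flags P=1 W=1 U=1 S=0
  [2] read 0x46 idx=18: raw=0x49007 flags P=1 W=1 U=1 S=0
  [3] read 0x49 idx=21: raw=0x4C007 flags P=1 W=1 U=1 S=0
  ✓ 0x4CD2D  — 4 lookups
#2 VA=0xC00DA8 (w,kernel):
  [0] read 0x33 idx=0: raw=0x4D007 flags P=1 W=1 U=1 S=0
  [1] read 0x4D idx=0: raw=0x4F007 flags P=1 W=1 U=1 S=0
  [2] read 0x4F idx=6: raw=0x53007 flags P=1 W=1 U=1 S=0
  [3] read 0x53 idx=0: raw=0x56007 flags P=1 W=1 U=1 S=0
  ✓ 0x56DA8  — 4 lookups
#3 VA=0x3008161D952 (r,kernel):
  TLB hit vpn=0x3008161D → PA=0x40952
#4 VA=0xD02C0E094A7 (w,kernel):
  [0] read 0x33 idx=26: raw=0x59007 flags P=1 W=1 U=1 S=0
  [1] read 0x59 idx=11: raw=0x5D007 flags P=1 W=1 U=1 S=0
  [2] read 0x5D idx=7: raw=0x61007 flags P=1 W=1 U=1 S=0
  [3] read 0x61 idx=9: raw=0x64007 flags P=1 W=1 U=1 S=0
  ✓ 0x644A7  — 4 lookups
#5 VA=0xF8302000F51 (r,kernel):
  [0] read 0x33 idx=31: raw=0x67007 flags P=1 W=1 U=1 S=0
  [1] read 0x67 idx=12: raw=0x69007 flags P=1 W=1 U=1 S=0
  [2] read 0x69 idx=16: raw=0x21006 flags P=0 W=1 U=1 S=0
  → PAGE_NOT_PRESENT  (3 entries read)
#6 VA=0x40183E16622 (w,user):
  [0] read 0x33 idx=8: raw=0x6B007 flags P=1 W=1 U=1 S=0
  [1] read 0x6B idx=6: raw=0x6D007 flags P=1 W=1 U=1 S=0
  [2] read 0x6D idx=31: raw=0x6F007 flags P=1 W=1 U=1 S=0
  [3] read 0x6F idx=22: raw=0x72007 flags P=1 W=1 U=1 S=0
  ✓ 0x72622  — 4 lookups
#7 VA=0xC00DA8 (r,kernel):
  TLB hit vpn=0xC00 → PA=0x56DA8

Entries read for #7: 0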